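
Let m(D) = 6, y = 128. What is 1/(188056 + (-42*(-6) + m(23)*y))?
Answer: 1/189076 ≈ 5.2889e-6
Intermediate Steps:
1/(188056 + (-42*(-6) + m(23)*y)) = 1/(188056 + (-42*(-6) + 6*128)) = 1/(188056 + (252 + 768)) = 1/(188056 + 1020) = 1/189076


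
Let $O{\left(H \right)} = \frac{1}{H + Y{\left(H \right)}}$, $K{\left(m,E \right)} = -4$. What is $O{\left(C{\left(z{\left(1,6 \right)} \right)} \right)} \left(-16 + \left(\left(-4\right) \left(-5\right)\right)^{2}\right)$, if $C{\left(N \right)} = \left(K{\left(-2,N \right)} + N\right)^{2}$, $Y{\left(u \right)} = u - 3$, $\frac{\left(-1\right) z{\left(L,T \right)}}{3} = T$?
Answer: $\frac{384}{965} \approx 0.39793$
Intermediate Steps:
$z{\left(L,T \right)} = - 3 T$
$Y{\left(u \right)} = -3 + u$
$C{\left(N \right)} = \left(-4 + N\right)^{2}$
$O{\left(H \right)} = \frac{1}{-3 + 2 H}$ ($O{\left(H \right)} = \frac{1}{H + \left(-3 + H\right)} = \frac{1}{-3 + 2 H}$)
$O{\left(C{\left(z{\left(1,6 \right)} \right)} \right)} \left(-16 + \left(\left(-4\right) \left(-5\right)\right)^{2}\right) = \frac{-16 + \left(\left(-4\right) \left(-5\right)\right)^{2}}{-3 + 2 \left(-4 - 18\right)^{2}} = \frac{-16 + 20^{2}}{-3 + 2 \left(-4 - 18\right)^{2}} = \frac{-16 + 400}{-3 + 2 \left(-22\right)^{2}} = \frac{1}{-3 + 2 \cdot 484} \cdot 384 = \frac{1}{-3 + 968} \cdot 384 = \frac{1}{965} \cdot 384 = \frac{384}{965}$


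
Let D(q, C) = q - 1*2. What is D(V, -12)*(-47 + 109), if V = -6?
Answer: -496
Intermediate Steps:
D(q, C) = -2 + q (D(q, C) = q - 2 = -2 + q)
D(V, -12)*(-47 + 109) = (-2 - 6)*(-47 + 109) = -8*62 = -496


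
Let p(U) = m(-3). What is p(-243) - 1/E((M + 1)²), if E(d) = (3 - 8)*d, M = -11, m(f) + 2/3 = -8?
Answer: -12997/1500 ≈ -8.6647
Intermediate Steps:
m(f) = -26/3 (m(f) = -⅔ - 8 = -26/3)
p(U) = -26/3
E(d) = -5*d
p(-243) - 1/E((M + 1)²) = -26/3 - 1/((-5*(-11 + 1)²)) = -26/3 - 1/((-5*(-10)²)) = -26/3 - 1/((-5*100)) = -26/3 - 1/(-500) = -26/3 - 1*(-1/500) = -26/3 + 1/500 = -12997/1500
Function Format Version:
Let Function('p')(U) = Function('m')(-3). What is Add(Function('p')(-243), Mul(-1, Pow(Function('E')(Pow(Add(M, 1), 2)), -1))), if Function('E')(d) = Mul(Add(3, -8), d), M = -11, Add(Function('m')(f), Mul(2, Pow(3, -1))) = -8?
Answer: Rational(-12997, 1500) ≈ -8.6647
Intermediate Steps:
Function('m')(f) = Rational(-26, 3) (Function('m')(f) = Add(Rational(-2, 3), -8) = Rational(-26, 3))
Function('p')(U) = Rational(-26, 3)
Function('E')(d) = Mul(-5, d)
Add(Function('p')(-243), Mul(-1, Pow(Function('E')(Pow(Add(M, 1), 2)), -1))) = Add(Rational(-26, 3), Mul(-1, Pow(Mul(-5, Pow(Add(-11, 1), 2)), -1))) = Add(Rational(-26, 3), Mul(-1, Pow(Mul(-5, Pow(-10, 2)), -1))) = Add(Rational(-26, 3), Mul(-1, Pow(Mul(-5, 100), -1))) = Add(Rational(-26, 3), Mul(-1, Pow(-500, -1))) = Add(Rational(-26, 3), Mul(-1, Rational(-1, 500))) = Add(Rational(-26, 3), Rational(1, 500)) = Rational(-12997, 1500)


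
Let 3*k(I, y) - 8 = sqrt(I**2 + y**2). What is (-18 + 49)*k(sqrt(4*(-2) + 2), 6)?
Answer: 248/3 + 31*sqrt(30)/3 ≈ 139.26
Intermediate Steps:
k(I, y) = 8/3 + sqrt(I**2 + y**2)/3
(-18 + 49)*k(sqrt(4*(-2) + 2), 6) = (-18 + 49)*(8/3 + sqrt((sqrt(4*(-2) + 2))**2 + 6**2)/3) = 31*(8/3 + sqrt((sqrt(-8 + 2))**2 + 36)/3) = 31*(8/3 + sqrt((sqrt(-6))**2 + 36)/3) = 31*(8/3 + sqrt((I*sqrt(6))**2 + 36)/3) = 31*(8/3 + sqrt(-6 + 36)/3) = 31*(8/3 + sqrt(30)/3) = 248/3 + 31*sqrt(30)/3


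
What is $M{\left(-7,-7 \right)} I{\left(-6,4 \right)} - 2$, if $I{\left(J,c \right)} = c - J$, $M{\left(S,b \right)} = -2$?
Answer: $-22$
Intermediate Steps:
$M{\left(-7,-7 \right)} I{\left(-6,4 \right)} - 2 = - 2 \left(4 - -6\right) - 2 = - 2 \left(4 + 6\right) - 2 = \left(-2\right) 10 - 2 = -20 - 2 = -22$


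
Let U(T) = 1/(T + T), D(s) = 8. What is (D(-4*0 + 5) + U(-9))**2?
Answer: 20449/324 ≈ 63.114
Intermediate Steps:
U(T) = 1/(2*T)
(D(-4*0 + 5) + U(-9))**2 = (8 + (1/2)/(-9))**2 = (8 + (1/2)*(-1/9))**2 = (8 - 1/18)**2 = (143/18)**2 = 20449/324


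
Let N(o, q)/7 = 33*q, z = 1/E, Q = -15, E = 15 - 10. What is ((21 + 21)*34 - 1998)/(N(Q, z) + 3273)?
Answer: -475/2766 ≈ -0.17173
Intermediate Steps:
E = 5
z = 1/5 ≈ 0.20000
N(o, q) = 231*q (N(o, q) = 7*(33*q) = 231*q)
((21 + 21)*34 - 1998)/(N(Q, z) + 3273) = ((21 + 21)*34 - 1998)/(231*(1/5) + 3273) = (42*34 - 1998)/(231/5 + 3273) = (1428 - 1998)/(16596/5) = -570*5/16596 = -475/2766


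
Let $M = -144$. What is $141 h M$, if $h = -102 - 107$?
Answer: $4243536$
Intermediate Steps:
$h = -209$ ($h = -102 - 107 = -209$)
$141 h M = 141 \left(-209\right) \left(-144\right) = \left(-29469\right) \left(-144\right) = 4243536$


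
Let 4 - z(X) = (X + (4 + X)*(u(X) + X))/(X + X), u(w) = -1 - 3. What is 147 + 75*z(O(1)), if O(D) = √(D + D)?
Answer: 819/2 + 525*√2/2 ≈ 780.73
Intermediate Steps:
u(w) = -4
O(D) = √2*√D (O(D) = √(2*D) = √2*√D)
z(X) = 4 - (X + (-4 + X)*(4 + X))/(2*X) (z(X) = 4 - (X + (4 + X)*(-4 + X))/(X + X) = 4 - (X + (-4 + X)*(4 + X))/(2*X))
147 + 75*z(O(1)) = 147 + 75*((16 - √2*√1*(-7 + √2*√1))/(2*((√2*√1)))) = 147 + 75*((16 - √2*1*(-7 + √2*1))/(2*((√2*1)))) = 147 + 75*((16 - √2*(-7 + √2))/(2*(√2))) = 147 + 75*((√2/2)*(16 - √2*(-7 + √2))/2) = 147 + 75*(√2*(16 - √2*(-7 + √2))/4) = 147 + 75*√2*(16 - √2*(-7 + √2))/4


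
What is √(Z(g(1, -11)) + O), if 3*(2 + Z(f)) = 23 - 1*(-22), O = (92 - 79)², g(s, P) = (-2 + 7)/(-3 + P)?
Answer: √182 ≈ 13.491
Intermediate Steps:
g(s, P) = 5/(-3 + P)
O = 169 (O = 13² = 169)
Z(f) = 13 (Z(f) = -2 + (23 - 1*(-22))/3 = -2 + (23 + 22)/3 = -2 + (⅓)*45 = -2 + 15 = 13)
√(Z(g(1, -11)) + O) = √(13 + 169) = √182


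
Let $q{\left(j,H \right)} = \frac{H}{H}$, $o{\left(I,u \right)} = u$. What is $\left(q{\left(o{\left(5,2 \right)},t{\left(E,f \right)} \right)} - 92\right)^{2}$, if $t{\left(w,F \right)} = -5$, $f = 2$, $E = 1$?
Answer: $8281$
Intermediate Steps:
$q{\left(j,H \right)} = 1$
$\left(q{\left(o{\left(5,2 \right)},t{\left(E,f \right)} \right)} - 92\right)^{2} = \left(1 - 92\right)^{2} = \left(-91\right)^{2} = 8281$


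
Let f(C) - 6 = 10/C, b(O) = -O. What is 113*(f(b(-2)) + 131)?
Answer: 16046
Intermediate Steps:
f(C) = 6 + 10/C
113*(f(b(-2)) + 131) = 113*((6 + 10/((-1*(-2)))) + 131) = 113*((6 + 10/2) + 131) = 113*((6 + 10*(½)) + 131) = 113*((6 + 5) + 131) = 113*(11 + 131) = 113*142 = 16046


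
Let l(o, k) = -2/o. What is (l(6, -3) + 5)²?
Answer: 196/9 ≈ 21.778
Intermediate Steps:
(l(6, -3) + 5)² = (-2/6 + 5)² = (-2*⅙ + 5)² = (-⅓ + 5)² = (14/3)² = 196/9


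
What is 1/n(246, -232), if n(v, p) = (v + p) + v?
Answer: 1/260 ≈ 0.0038462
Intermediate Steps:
n(v, p) = p + 2*v (n(v, p) = (p + v) + v = p + 2*v)
1/n(246, -232) = 1/(-232 + 2*246) = 1/(-232 + 492) = 1/260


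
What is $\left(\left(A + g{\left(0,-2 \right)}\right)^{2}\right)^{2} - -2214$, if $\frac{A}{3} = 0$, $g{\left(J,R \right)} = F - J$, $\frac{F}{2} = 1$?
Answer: $2230$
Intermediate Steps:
$F = 2$ ($F = 2 \cdot 1 = 2$)
$g{\left(J,R \right)} = 2 - J$
$A = 0$ ($A = 3 \cdot 0 = 0$)
$\left(\left(A + g{\left(0,-2 \right)}\right)^{2}\right)^{2} - -2214 = \left(\left(0 + \left(2 - 0\right)\right)^{2}\right)^{2} - -2214 = \left(\left(0 + \left(2 + 0\right)\right)^{2}\right)^{2} + 2214 = \left(\left(0 + 2\right)^{2}\right)^{2} + 2214 = \left(2^{2}\right)^{2} + 2214 = 4^{2} + 2214 = 16 + 2214 = 2230$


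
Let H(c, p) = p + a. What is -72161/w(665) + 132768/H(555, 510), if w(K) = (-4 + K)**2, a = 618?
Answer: 2413655405/20535287 ≈ 117.54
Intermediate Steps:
H(c, p) = 618 + p (H(c, p) = p + 618 = 618 + p)
-72161/w(665) + 132768/H(555, 510) = -72161/(-4 + 665)**2 + 132768/(618 + 510) = -72161/(661**2) + 132768/1128 = -72161/436921 + 132768*(1/1128) = -72161*1/436921 + 5532/47 = -72161/436921 + 5532/47 = 2413655405/20535287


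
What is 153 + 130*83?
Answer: 10943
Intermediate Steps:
153 + 130*83 = 153 + 10790 = 10943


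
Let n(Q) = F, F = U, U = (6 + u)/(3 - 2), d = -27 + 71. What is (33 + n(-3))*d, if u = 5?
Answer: 1936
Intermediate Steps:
d = 44
U = 11 (U = (6 + 5)/(3 - 2) = 11/1 = 11*1 = 11)
F = 11
n(Q) = 11
(33 + n(-3))*d = (33 + 11)*44 = 44*44 = 1936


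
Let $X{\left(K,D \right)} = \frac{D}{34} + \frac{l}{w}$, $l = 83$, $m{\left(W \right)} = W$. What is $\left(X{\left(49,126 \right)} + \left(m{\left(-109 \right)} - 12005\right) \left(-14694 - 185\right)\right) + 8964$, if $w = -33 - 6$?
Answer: $\frac{119507852756}{663} \approx 1.8025 \cdot 10^{8}$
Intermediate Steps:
$w = -39$ ($w = -33 - 6 = -39$)
$X{\left(K,D \right)} = - \frac{83}{39} + \frac{D}{34}$ ($X{\left(K,D \right)} = \frac{D}{34} + \frac{83}{-39} = D \frac{1}{34} + 83 \left(- \frac{1}{39}\right) = \frac{D}{34} - \frac{83}{39} = - \frac{83}{39} + \frac{D}{34}$)
$\left(X{\left(49,126 \right)} + \left(m{\left(-109 \right)} - 12005\right) \left(-14694 - 185\right)\right) + 8964 = \left(\left(- \frac{83}{39} + \frac{1}{34} \cdot 126\right) + \left(-109 - 12005\right) \left(-14694 - 185\right)\right) + 8964 = \left(\left(- \frac{83}{39} + \frac{63}{17}\right) - -180244206\right) + 8964 = \left(\frac{1046}{663} + 180244206\right) + 8964 = \frac{119501909624}{663} + 8964 = \frac{119507852756}{663}$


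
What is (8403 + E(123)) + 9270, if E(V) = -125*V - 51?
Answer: 2247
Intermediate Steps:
E(V) = -51 - 125*V
(8403 + E(123)) + 9270 = (8403 + (-51 - 125*123)) + 9270 = (8403 + (-51 - 15375)) + 9270 = (8403 - 15426) + 9270 = -7023 + 9270 = 2247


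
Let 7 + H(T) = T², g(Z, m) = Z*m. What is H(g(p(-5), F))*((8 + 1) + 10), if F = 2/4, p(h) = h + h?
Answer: 342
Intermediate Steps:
p(h) = 2*h
F = ½ (F = 2*(¼) = ½ ≈ 0.50000)
H(T) = -7 + T²
H(g(p(-5), F))*((8 + 1) + 10) = (-7 + ((2*(-5))*(½))²)*((8 + 1) + 10) = (-7 + (-10*½)²)*(9 + 10) = (-7 + (-5)²)*19 = (-7 + 25)*19 = 18*19 = 342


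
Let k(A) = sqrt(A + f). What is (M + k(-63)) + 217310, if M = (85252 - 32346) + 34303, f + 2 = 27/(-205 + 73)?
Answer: 304519 + I*sqrt(31559)/22 ≈ 3.0452e+5 + 8.0749*I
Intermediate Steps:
f = -97/44 (f = -2 + 27/(-205 + 73) = -2 + 27/(-132) = -2 + 27*(-1/132) = -2 - 9/44 = -97/44 ≈ -2.2045)
M = 87209 (M = 52906 + 34303 = 87209)
k(A) = sqrt(-97/44 + A) (k(A) = sqrt(A - 97/44) = sqrt(-97/44 + A))
(M + k(-63)) + 217310 = (87209 + sqrt(-1067 + 484*(-63))/22) + 217310 = (87209 + sqrt(-1067 - 30492)/22) + 217310 = (87209 + sqrt(-31559)/22) + 217310 = (87209 + (I*sqrt(31559))/22) + 217310 = (87209 + I*sqrt(31559)/22) + 217310 = 304519 + I*sqrt(31559)/22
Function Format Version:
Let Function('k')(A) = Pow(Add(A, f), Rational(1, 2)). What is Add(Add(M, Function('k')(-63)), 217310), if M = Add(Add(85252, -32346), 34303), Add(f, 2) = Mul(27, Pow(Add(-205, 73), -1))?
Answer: Add(304519, Mul(Rational(1, 22), I, Pow(31559, Rational(1, 2)))) ≈ Add(3.0452e+5, Mul(8.0749, I))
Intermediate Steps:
f = Rational(-97, 44) (f = Add(-2, Mul(27, Pow(Add(-205, 73), -1))) = Add(-2, Mul(27, Pow(-132, -1))) = Add(-2, Mul(27, Rational(-1, 132))) = Add(-2, Rational(-9, 44)) = Rational(-97, 44) ≈ -2.2045)
M = 87209 (M = Add(52906, 34303) = 87209)
Function('k')(A) = Pow(Add(Rational(-97, 44), A), Rational(1, 2)) (Function('k')(A) = Pow(Add(A, Rational(-97, 44)), Rational(1, 2)) = Pow(Add(Rational(-97, 44), A), Rational(1, 2)))
Add(Add(M, Function('k')(-63)), 217310) = Add(Add(87209, Mul(Rational(1, 22), Pow(Add(-1067, Mul(484, -63)), Rational(1, 2)))), 217310) = Add(Add(87209, Mul(Rational(1, 22), Pow(Add(-1067, -30492), Rational(1, 2)))), 217310) = Add(Add(87209, Mul(Rational(1, 22), Pow(-31559, Rational(1, 2)))), 217310) = Add(Add(87209, Mul(Rational(1, 22), Mul(I, Pow(31559, Rational(1, 2))))), 217310) = Add(Add(87209, Mul(Rational(1, 22), I, Pow(31559, Rational(1, 2)))), 217310) = Add(304519, Mul(Rational(1, 22), I, Pow(31559, Rational(1, 2))))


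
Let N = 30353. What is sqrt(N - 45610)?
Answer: I*sqrt(15257) ≈ 123.52*I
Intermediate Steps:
sqrt(N - 45610) = sqrt(30353 - 45610) = sqrt(-15257) = I*sqrt(15257)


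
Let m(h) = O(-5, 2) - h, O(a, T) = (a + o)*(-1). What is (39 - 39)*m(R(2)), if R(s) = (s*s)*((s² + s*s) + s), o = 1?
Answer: 0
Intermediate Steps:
R(s) = s²*(s + 2*s²) (R(s) = s²*((s² + s²) + s) = s²*(2*s² + s) = s²*(s + 2*s²))
O(a, T) = -1 - a (O(a, T) = (a + 1)*(-1) = (1 + a)*(-1) = -1 - a)
m(h) = 4 - h (m(h) = (-1 - 1*(-5)) - h = (-1 + 5) - h = 4 - h)
(39 - 39)*m(R(2)) = (39 - 39)*(4 - 2³*(1 + 2*2)) = 0*(4 - 8*(1 + 4)) = 0*(4 - 8*5) = 0*(4 - 1*40) = 0*(4 - 40) = 0*(-36) = 0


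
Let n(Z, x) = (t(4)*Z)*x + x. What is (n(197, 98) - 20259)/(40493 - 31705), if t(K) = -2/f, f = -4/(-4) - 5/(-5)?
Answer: -39467/8788 ≈ -4.4910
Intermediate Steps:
f = 2 (f = -4*(-1/4) - 5*(-1/5) = 1 + 1 = 2)
t(K) = -1 (t(K) = -2/2 = -2*1/2 = -1)
n(Z, x) = x - Z*x (n(Z, x) = (-Z)*x + x = -Z*x + x = x - Z*x)
(n(197, 98) - 20259)/(40493 - 31705) = (98*(1 - 1*197) - 20259)/(40493 - 31705) = (98*(1 - 197) - 20259)/8788 = (98*(-196) - 20259)*(1/8788) = (-19208 - 20259)*(1/8788) = -39467*1/8788 = -39467/8788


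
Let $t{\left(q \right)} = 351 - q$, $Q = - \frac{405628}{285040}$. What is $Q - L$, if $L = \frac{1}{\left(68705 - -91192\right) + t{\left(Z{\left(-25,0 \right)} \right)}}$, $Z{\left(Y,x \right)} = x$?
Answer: $- \frac{4062585049}{2854818120} \approx -1.4231$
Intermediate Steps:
$Q = - \frac{101407}{71260}$ ($Q = \left(-405628\right) \frac{1}{285040} = - \frac{101407}{71260} \approx -1.4231$)
$L = \frac{1}{160248}$ ($L = \frac{1}{\left(68705 - -91192\right) + \left(351 - 0\right)} = \frac{1}{\left(68705 + 91192\right) + \left(351 + 0\right)} = \frac{1}{159897 + 351} = \frac{1}{160248} \approx 6.2403 \cdot 10^{-6}$)
$Q - L = - \frac{101407}{71260} - \frac{1}{160248} = - \frac{4062585049}{2854818120}$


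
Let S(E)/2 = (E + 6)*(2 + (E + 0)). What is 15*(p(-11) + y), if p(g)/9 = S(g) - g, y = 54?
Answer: 14445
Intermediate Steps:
S(E) = 2*(2 + E)*(6 + E) (S(E) = 2*((E + 6)*(2 + (E + 0))) = 2*((6 + E)*(2 + E)) = 2*((2 + E)*(6 + E)) = 2*(2 + E)*(6 + E))
p(g) = 216 + 18*g**2 + 135*g (p(g) = 9*((24 + 2*g**2 + 16*g) - g) = 9*(24 + 2*g**2 + 15*g) = 216 + 18*g**2 + 135*g)
15*(p(-11) + y) = 15*((216 + 18*(-11)**2 + 135*(-11)) + 54) = 15*((216 + 18*121 - 1485) + 54) = 15*((216 + 2178 - 1485) + 54) = 15*(909 + 54) = 15*963 = 14445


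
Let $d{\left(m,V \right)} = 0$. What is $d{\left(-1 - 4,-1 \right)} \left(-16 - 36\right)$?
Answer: $0$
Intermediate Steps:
$d{\left(-1 - 4,-1 \right)} \left(-16 - 36\right) = 0 \left(-16 - 36\right) = 0 \left(-52\right) = 0$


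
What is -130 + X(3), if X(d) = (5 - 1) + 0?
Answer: -126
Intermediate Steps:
X(d) = 4 (X(d) = 4 + 0 = 4)
-130 + X(3) = -130 + 4 = -126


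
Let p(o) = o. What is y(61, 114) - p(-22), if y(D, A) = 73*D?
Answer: 4475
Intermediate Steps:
y(61, 114) - p(-22) = 73*61 - 1*(-22) = 4453 + 22 = 4475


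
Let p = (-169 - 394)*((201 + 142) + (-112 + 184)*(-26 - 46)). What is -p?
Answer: -2725483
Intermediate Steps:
p = 2725483 (p = -563*(343 + 72*(-72)) = -563*(343 - 5184) = -563*(-4841) = 2725483)
-p = -1*2725483 = -2725483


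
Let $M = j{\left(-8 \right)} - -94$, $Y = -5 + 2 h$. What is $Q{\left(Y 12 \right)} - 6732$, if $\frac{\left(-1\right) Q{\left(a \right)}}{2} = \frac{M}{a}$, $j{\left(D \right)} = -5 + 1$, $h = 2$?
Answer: $-6717$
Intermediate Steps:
$j{\left(D \right)} = -4$
$Y = -1$ ($Y = -5 + 2 \cdot 2 = -5 + 4 = -1$)
$M = 90$ ($M = -4 - -94 = -4 + 94 = 90$)
$Q{\left(a \right)} = - \frac{180}{a}$ ($Q{\left(a \right)} = - 2 \frac{90}{a} = - \frac{180}{a}$)
$Q{\left(Y 12 \right)} - 6732 = - \frac{180}{\left(-1\right) 12} - 6732 = - \frac{180}{-12} - 6732 = \left(-180\right) \left(- \frac{1}{12}\right) - 6732 = 15 - 6732 = -6717$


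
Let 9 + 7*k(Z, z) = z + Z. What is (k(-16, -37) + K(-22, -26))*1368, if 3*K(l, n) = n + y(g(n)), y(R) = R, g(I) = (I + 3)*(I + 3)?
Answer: 1520760/7 ≈ 2.1725e+5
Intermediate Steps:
k(Z, z) = -9/7 + Z/7 + z/7 (k(Z, z) = -9/7 + (z + Z)/7 = -9/7 + (Z + z)/7 = -9/7 + (Z/7 + z/7) = -9/7 + Z/7 + z/7)
g(I) = (3 + I)**2 (g(I) = (3 + I)*(3 + I) = (3 + I)**2)
K(l, n) = n/3 + (3 + n)**2/3 (K(l, n) = (n + (3 + n)**2)/3 = n/3 + (3 + n)**2/3)
(k(-16, -37) + K(-22, -26))*1368 = ((-9/7 + (1/7)*(-16) + (1/7)*(-37)) + ((1/3)*(-26) + (3 - 26)**2/3))*1368 = ((-9/7 - 16/7 - 37/7) + (-26/3 + (1/3)*(-23)**2))*1368 = (-62/7 + (-26/3 + (1/3)*529))*1368 = (-62/7 + (-26/3 + 529/3))*1368 = (-62/7 + 503/3)*1368 = (3335/21)*1368 = 1520760/7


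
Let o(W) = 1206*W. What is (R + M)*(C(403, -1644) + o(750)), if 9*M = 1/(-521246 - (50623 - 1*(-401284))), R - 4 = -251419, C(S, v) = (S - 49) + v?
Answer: -28824014456739040/126933 ≈ -2.2708e+11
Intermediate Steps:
C(S, v) = -49 + S + v (C(S, v) = (-49 + S) + v = -49 + S + v)
R = -251415 (R = 4 - 251419 = -251415)
M = -1/8758377 (M = 1/(9*(-521246 - (50623 - 1*(-401284)))) = 1/(9*(-521246 - (50623 + 401284))) = 1/(9*(-521246 - 1*451907)) = 1/(9*(-521246 - 451907)) = (⅑)/(-973153) = (⅑)*(-1/973153) = -1/8758377 ≈ -1.1418e-7)
(R + M)*(C(403, -1644) + o(750)) = (-251415 - 1/8758377)*((-49 + 403 - 1644) + 1206*750) = -2201987353456*(-1290 + 904500)/8758377 = -2201987353456/8758377*903210 = -28824014456739040/126933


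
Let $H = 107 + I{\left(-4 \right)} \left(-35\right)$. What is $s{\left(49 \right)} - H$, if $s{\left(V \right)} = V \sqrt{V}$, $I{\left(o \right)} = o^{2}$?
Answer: $796$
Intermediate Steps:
$H = -453$ ($H = 107 + \left(-4\right)^{2} \left(-35\right) = 107 + 16 \left(-35\right) = 107 - 560 = -453$)
$s{\left(V \right)} = V^{\frac{3}{2}}$
$s{\left(49 \right)} - H = 49^{\frac{3}{2}} - -453 = 343 + 453 = 796$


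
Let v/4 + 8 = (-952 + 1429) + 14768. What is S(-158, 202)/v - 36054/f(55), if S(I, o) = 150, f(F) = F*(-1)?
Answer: 366237907/558690 ≈ 655.53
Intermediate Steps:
f(F) = -F
v = 60948 (v = -32 + 4*((-952 + 1429) + 14768) = -32 + 4*(477 + 14768) = -32 + 4*15245 = -32 + 60980 = 60948)
S(-158, 202)/v - 36054/f(55) = 150/60948 - 36054/((-1*55)) = 150*(1/60948) - 36054/(-55) = 25/10158 - 36054*(-1/55) = 25/10158 + 36054/55 = 366237907/558690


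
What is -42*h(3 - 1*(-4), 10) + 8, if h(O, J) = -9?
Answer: 386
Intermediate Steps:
-42*h(3 - 1*(-4), 10) + 8 = -42*(-9) + 8 = 378 + 8 = 386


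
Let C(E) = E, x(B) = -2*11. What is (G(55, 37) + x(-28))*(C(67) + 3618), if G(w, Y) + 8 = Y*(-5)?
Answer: -792275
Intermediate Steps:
x(B) = -22
G(w, Y) = -8 - 5*Y (G(w, Y) = -8 + Y*(-5) = -8 - 5*Y)
(G(55, 37) + x(-28))*(C(67) + 3618) = ((-8 - 5*37) - 22)*(67 + 3618) = ((-8 - 185) - 22)*3685 = (-193 - 22)*3685 = -215*3685 = -792275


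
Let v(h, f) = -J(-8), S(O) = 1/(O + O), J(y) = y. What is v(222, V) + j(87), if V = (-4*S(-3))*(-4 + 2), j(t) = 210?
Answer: 218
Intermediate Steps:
S(O) = 1/(2*O)
V = -4/3 (V = (-2/(-3))*(-4 + 2) = -2*(-1)/3*(-2) = -4*(-1/6)*(-2) = (2/3)*(-2) = -4/3 ≈ -1.3333)
v(h, f) = 8 (v(h, f) = -1*(-8) = 8)
v(222, V) + j(87) = 8 + 210 = 218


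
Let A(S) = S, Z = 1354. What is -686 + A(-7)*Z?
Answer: -10164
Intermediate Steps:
-686 + A(-7)*Z = -686 - 7*1354 = -686 - 9478 = -10164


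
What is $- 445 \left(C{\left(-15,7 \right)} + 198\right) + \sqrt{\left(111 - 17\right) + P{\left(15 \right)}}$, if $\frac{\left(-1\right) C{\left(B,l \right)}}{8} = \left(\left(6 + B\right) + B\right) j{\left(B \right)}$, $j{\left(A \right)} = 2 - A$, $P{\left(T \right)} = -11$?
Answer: $-1540590 + \sqrt{83} \approx -1.5406 \cdot 10^{6}$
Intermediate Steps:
$C{\left(B,l \right)} = - 8 \left(2 - B\right) \left(6 + 2 B\right)$ ($C{\left(B,l \right)} = - 8 \left(\left(6 + B\right) + B\right) \left(2 - B\right) = - 8 \left(6 + 2 B\right) \left(2 - B\right) = - 8 \left(2 - B\right) \left(6 + 2 B\right)$)
$- 445 \left(C{\left(-15,7 \right)} + 198\right) + \sqrt{\left(111 - 17\right) + P{\left(15 \right)}} = - 445 \left(16 \left(-2 - 15\right) \left(3 - 15\right) + 198\right) + \sqrt{\left(111 - 17\right) - 11} = - 445 \left(16 \left(-17\right) \left(-12\right) + 198\right) + \sqrt{94 - 11} = - 445 \left(3264 + 198\right) + \sqrt{83} = \left(-445\right) 3462 + \sqrt{83} = -1540590 + \sqrt{83}$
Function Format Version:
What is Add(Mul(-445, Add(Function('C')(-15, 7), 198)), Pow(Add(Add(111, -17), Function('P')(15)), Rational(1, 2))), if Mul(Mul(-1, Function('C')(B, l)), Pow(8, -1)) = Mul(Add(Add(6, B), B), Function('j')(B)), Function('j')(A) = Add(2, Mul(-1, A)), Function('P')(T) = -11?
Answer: Add(-1540590, Pow(83, Rational(1, 2))) ≈ -1.5406e+6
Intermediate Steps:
Function('C')(B, l) = Mul(-8, Add(2, Mul(-1, B)), Add(6, Mul(2, B))) (Function('C')(B, l) = Mul(-8, Mul(Add(Add(6, B), B), Add(2, Mul(-1, B)))) = Mul(-8, Mul(Add(6, Mul(2, B)), Add(2, Mul(-1, B)))) = Mul(-8, Mul(Add(2, Mul(-1, B)), Add(6, Mul(2, B)))) = Mul(-8, Add(2, Mul(-1, B)), Add(6, Mul(2, B))))
Add(Mul(-445, Add(Function('C')(-15, 7), 198)), Pow(Add(Add(111, -17), Function('P')(15)), Rational(1, 2))) = Add(Mul(-445, Add(Mul(16, Add(-2, -15), Add(3, -15)), 198)), Pow(Add(Add(111, -17), -11), Rational(1, 2))) = Add(Mul(-445, Add(Mul(16, -17, -12), 198)), Pow(Add(94, -11), Rational(1, 2))) = Add(Mul(-445, Add(3264, 198)), Pow(83, Rational(1, 2))) = Add(Mul(-445, 3462), Pow(83, Rational(1, 2))) = Add(-1540590, Pow(83, Rational(1, 2)))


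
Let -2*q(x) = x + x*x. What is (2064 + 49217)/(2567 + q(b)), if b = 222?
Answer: -51281/22186 ≈ -2.3114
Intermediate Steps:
q(x) = -x/2 - x²/2 (q(x) = -(x + x*x)/2 = -(x + x²)/2 = -x/2 - x²/2)
(2064 + 49217)/(2567 + q(b)) = (2064 + 49217)/(2567 - ½*222*(1 + 222)) = 51281/(2567 - ½*222*223) = 51281/(2567 - 24753) = 51281/(-22186) = 51281*(-1/22186) = -51281/22186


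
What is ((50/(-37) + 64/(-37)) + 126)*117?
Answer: 532116/37 ≈ 14382.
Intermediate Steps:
((50/(-37) + 64/(-37)) + 126)*117 = ((50*(-1/37) + 64*(-1/37)) + 126)*117 = ((-50/37 - 64/37) + 126)*117 = (-114/37 + 126)*117 = (4548/37)*117 = 532116/37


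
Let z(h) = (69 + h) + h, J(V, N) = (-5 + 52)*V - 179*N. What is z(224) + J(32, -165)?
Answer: 31556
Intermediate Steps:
J(V, N) = -179*N + 47*V (J(V, N) = 47*V - 179*N = -179*N + 47*V)
z(h) = 69 + 2*h
z(224) + J(32, -165) = (69 + 2*224) + (-179*(-165) + 47*32) = (69 + 448) + (29535 + 1504) = 517 + 31039 = 31556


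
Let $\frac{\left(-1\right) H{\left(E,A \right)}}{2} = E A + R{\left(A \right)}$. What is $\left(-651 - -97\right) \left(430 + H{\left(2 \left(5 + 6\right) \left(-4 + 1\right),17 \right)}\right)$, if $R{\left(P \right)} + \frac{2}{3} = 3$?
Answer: $- \frac{4436432}{3} \approx -1.4788 \cdot 10^{6}$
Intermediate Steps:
$R{\left(P \right)} = \frac{7}{3}$ ($R{\left(P \right)} = - \frac{2}{3} + 3 = \frac{7}{3}$)
$H{\left(E,A \right)} = - \frac{14}{3} - 2 A E$ ($H{\left(E,A \right)} = - 2 \left(E A + \frac{7}{3}\right) = - 2 \left(A E + \frac{7}{3}\right) = - 2 \left(\frac{7}{3} + A E\right) = - \frac{14}{3} - 2 A E$)
$\left(-651 - -97\right) \left(430 + H{\left(2 \left(5 + 6\right) \left(-4 + 1\right),17 \right)}\right) = \left(-651 - -97\right) \left(430 - \left(\frac{14}{3} + 34 \cdot 2 \left(5 + 6\right) \left(-4 + 1\right)\right)\right) = \left(-651 + 97\right) \left(430 - \left(\frac{14}{3} + 34 \cdot 2 \cdot 11 \left(-3\right)\right)\right) = - 554 \left(430 - \left(\frac{14}{3} + 34 \cdot 22 \left(-3\right)\right)\right) = - 554 \left(430 - \left(\frac{14}{3} + 34 \left(-66\right)\right)\right) = - 554 \left(430 + \left(- \frac{14}{3} + 2244\right)\right) = - 554 \left(430 + \frac{6718}{3}\right) = \left(-554\right) \frac{8008}{3} = - \frac{4436432}{3}$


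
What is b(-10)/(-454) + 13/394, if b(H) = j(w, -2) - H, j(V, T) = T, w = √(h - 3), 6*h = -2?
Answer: 1375/89438 ≈ 0.015374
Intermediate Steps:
h = -⅓ (h = (⅙)*(-2) = -⅓ ≈ -0.33333)
w = I*√30/3 (w = √(-⅓ - 3) = √(-10/3) = I*√30/3 ≈ 1.8257*I)
b(H) = -2 - H
b(-10)/(-454) + 13/394 = (-2 - 1*(-10))/(-454) + 13/394 = (-2 + 10)*(-1/454) + 13*(1/394) = 8*(-1/454) + 13/394 = -4/227 + 13/394 = 1375/89438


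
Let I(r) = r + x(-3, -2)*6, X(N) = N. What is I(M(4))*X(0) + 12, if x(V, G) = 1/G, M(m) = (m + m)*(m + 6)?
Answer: 12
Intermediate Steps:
M(m) = 2*m*(6 + m) (M(m) = (2*m)*(6 + m) = 2*m*(6 + m))
I(r) = -3 + r (I(r) = r + 6/(-2) = r - ½*6 = r - 3 = -3 + r)
I(M(4))*X(0) + 12 = (-3 + 2*4*(6 + 4))*0 + 12 = (-3 + 2*4*10)*0 + 12 = (-3 + 80)*0 + 12 = 77*0 + 12 = 0 + 12 = 12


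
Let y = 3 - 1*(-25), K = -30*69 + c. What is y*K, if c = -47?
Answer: -59276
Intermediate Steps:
K = -2117 (K = -30*69 - 47 = -2070 - 47 = -2117)
y = 28 (y = 3 + 25 = 28)
y*K = 28*(-2117) = -59276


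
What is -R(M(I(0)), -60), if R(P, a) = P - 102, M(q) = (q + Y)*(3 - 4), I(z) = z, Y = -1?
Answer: 101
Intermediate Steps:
M(q) = 1 - q (M(q) = (q - 1)*(3 - 4) = (-1 + q)*(-1) = 1 - q)
R(P, a) = -102 + P
-R(M(I(0)), -60) = -(-102 + (1 - 1*0)) = -(-102 + (1 + 0)) = -(-102 + 1) = -1*(-101) = 101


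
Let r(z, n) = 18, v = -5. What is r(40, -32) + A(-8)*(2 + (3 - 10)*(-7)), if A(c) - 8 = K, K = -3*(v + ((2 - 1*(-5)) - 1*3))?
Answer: 579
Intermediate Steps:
K = 3 (K = -3*(-5 + ((2 - 1*(-5)) - 1*3)) = -3*(-5 + ((2 + 5) - 3)) = -3*(-5 + (7 - 3)) = -3*(-5 + 4) = -3*(-1) = 3)
A(c) = 11 (A(c) = 8 + 3 = 11)
r(40, -32) + A(-8)*(2 + (3 - 10)*(-7)) = 18 + 11*(2 + (3 - 10)*(-7)) = 18 + 11*(2 - 7*(-7)) = 18 + 11*(2 + 49) = 18 + 11*51 = 18 + 561 = 579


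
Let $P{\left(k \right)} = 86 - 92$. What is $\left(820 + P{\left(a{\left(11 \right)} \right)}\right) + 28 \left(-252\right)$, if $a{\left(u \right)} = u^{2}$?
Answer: $-6242$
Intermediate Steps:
$P{\left(k \right)} = -6$ ($P{\left(k \right)} = 86 - 92 = -6$)
$\left(820 + P{\left(a{\left(11 \right)} \right)}\right) + 28 \left(-252\right) = \left(820 - 6\right) + 28 \left(-252\right) = 814 - 7056 = -6242$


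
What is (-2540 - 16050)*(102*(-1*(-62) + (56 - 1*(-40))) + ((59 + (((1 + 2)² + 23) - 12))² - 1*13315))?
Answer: -168090780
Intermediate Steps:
(-2540 - 16050)*(102*(-1*(-62) + (56 - 1*(-40))) + ((59 + (((1 + 2)² + 23) - 12))² - 1*13315)) = -18590*(102*(62 + (56 + 40)) + ((59 + ((3² + 23) - 12))² - 13315)) = -18590*(102*(62 + 96) + ((59 + ((9 + 23) - 12))² - 13315)) = -18590*(102*158 + ((59 + (32 - 12))² - 13315)) = -18590*(16116 + ((59 + 20)² - 13315)) = -18590*(16116 + (79² - 13315)) = -18590*(16116 + (6241 - 13315)) = -18590*(16116 - 7074) = -18590*9042 = -168090780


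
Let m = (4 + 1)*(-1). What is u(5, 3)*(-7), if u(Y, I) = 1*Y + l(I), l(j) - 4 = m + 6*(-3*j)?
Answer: 350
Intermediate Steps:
m = -5 (m = 5*(-1) = -5)
l(j) = -1 - 18*j (l(j) = 4 + (-5 + 6*(-3*j)) = 4 + (-5 - 18*j) = -1 - 18*j)
u(Y, I) = -1 + Y - 18*I (u(Y, I) = 1*Y + (-1 - 18*I) = Y + (-1 - 18*I) = -1 + Y - 18*I)
u(5, 3)*(-7) = (-1 + 5 - 18*3)*(-7) = (-1 + 5 - 54)*(-7) = -50*(-7) = 350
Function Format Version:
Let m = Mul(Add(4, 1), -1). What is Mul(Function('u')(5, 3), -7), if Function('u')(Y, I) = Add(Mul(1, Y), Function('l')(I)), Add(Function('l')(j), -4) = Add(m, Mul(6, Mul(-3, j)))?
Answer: 350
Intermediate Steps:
m = -5 (m = Mul(5, -1) = -5)
Function('l')(j) = Add(-1, Mul(-18, j)) (Function('l')(j) = Add(4, Add(-5, Mul(6, Mul(-3, j)))) = Add(4, Add(-5, Mul(-18, j))) = Add(-1, Mul(-18, j)))
Function('u')(Y, I) = Add(-1, Y, Mul(-18, I)) (Function('u')(Y, I) = Add(Mul(1, Y), Add(-1, Mul(-18, I))) = Add(Y, Add(-1, Mul(-18, I))) = Add(-1, Y, Mul(-18, I)))
Mul(Function('u')(5, 3), -7) = Mul(Add(-1, 5, Mul(-18, 3)), -7) = Mul(Add(-1, 5, -54), -7) = Mul(-50, -7) = 350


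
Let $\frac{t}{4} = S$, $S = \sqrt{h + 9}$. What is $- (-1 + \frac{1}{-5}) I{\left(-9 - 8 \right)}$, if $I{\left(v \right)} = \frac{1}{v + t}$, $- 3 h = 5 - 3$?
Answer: $- \frac{306}{2335} - \frac{24 \sqrt{3}}{467} \approx -0.22006$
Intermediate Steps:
$h = - \frac{2}{3}$ ($h = - \frac{5 - 3}{3} = \left(- \frac{1}{3}\right) 2 = - \frac{2}{3} \approx -0.66667$)
$S = \frac{5 \sqrt{3}}{3}$ ($S = \sqrt{- \frac{2}{3} + 9} = \sqrt{\frac{25}{3}} = \frac{5 \sqrt{3}}{3} \approx 2.8868$)
$t = \frac{20 \sqrt{3}}{3}$ ($t = 4 \frac{5 \sqrt{3}}{3} = \frac{20 \sqrt{3}}{3} \approx 11.547$)
$I{\left(v \right)} = \frac{1}{v + \frac{20 \sqrt{3}}{3}}$
$- (-1 + \frac{1}{-5}) I{\left(-9 - 8 \right)} = - (-1 + \frac{1}{-5}) \frac{3}{3 \left(-9 - 8\right) + 20 \sqrt{3}} = - (-1 - \frac{1}{5}) \frac{3}{3 \left(-17\right) + 20 \sqrt{3}} = \left(-1\right) \left(- \frac{6}{5}\right) \frac{3}{-51 + 20 \sqrt{3}} = \frac{6 \frac{3}{-51 + 20 \sqrt{3}}}{5} = \frac{18}{5 \left(-51 + 20 \sqrt{3}\right)}$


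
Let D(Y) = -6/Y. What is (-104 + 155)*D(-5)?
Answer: 306/5 ≈ 61.200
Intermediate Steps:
(-104 + 155)*D(-5) = (-104 + 155)*(-6/(-5)) = 51*(-6*(-⅕)) = 51*(6/5) = 306/5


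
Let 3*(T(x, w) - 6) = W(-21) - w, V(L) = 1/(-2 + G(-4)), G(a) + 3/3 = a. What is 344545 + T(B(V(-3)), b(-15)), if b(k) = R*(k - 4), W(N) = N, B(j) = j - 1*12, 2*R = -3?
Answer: 689069/2 ≈ 3.4453e+5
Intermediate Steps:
R = -3/2 (R = (½)*(-3) = -3/2 ≈ -1.5000)
G(a) = -1 + a
V(L) = -⅐ (V(L) = 1/(-2 + (-1 - 4)) = 1/(-2 - 5) = 1/(-7) = -⅐)
B(j) = -12 + j (B(j) = j - 12 = -12 + j)
b(k) = 6 - 3*k/2 (b(k) = -3*(k - 4)/2 = -3*(-4 + k)/2 = 6 - 3*k/2)
T(x, w) = -1 - w/3 (T(x, w) = 6 + (-21 - w)/3 = 6 + (-7 - w/3) = -1 - w/3)
344545 + T(B(V(-3)), b(-15)) = 344545 + (-1 - (6 - 3/2*(-15))/3) = 344545 + (-1 - (6 + 45/2)/3) = 344545 + (-1 - ⅓*57/2) = 344545 + (-1 - 19/2) = 344545 - 21/2 = 689069/2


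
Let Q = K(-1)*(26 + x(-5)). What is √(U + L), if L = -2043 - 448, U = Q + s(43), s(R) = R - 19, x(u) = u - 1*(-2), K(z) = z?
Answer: I*√2490 ≈ 49.9*I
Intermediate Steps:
x(u) = 2 + u (x(u) = u + 2 = 2 + u)
s(R) = -19 + R
Q = -23 (Q = -(26 + (2 - 5)) = -(26 - 3) = -1*23 = -23)
U = 1 (U = -23 + (-19 + 43) = -23 + 24 = 1)
L = -2491
√(U + L) = √(1 - 2491) = √(-2490) = I*√2490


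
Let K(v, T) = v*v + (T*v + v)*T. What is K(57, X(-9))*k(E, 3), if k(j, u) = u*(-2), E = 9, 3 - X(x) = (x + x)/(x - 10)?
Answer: -411102/19 ≈ -21637.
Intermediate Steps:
X(x) = 3 - 2*x/(-10 + x) (X(x) = 3 - (x + x)/(x - 10) = 3 - 2*x/(-10 + x))
K(v, T) = v**2 + T*(v + T*v) (K(v, T) = v**2 + (v + T*v)*T = v**2 + T*(v + T*v))
k(j, u) = -2*u
K(57, X(-9))*k(E, 3) = (57*((-30 - 9)/(-10 - 9) + 57 + ((-30 - 9)/(-10 - 9))**2))*(-2*3) = (57*(-39/(-19) + 57 + (-39/(-19))**2))*(-6) = (57*(-1/19*(-39) + 57 + (-1/19*(-39))**2))*(-6) = (57*(39/19 + 57 + (39/19)**2))*(-6) = (57*(39/19 + 57 + 1521/361))*(-6) = (57*(22839/361))*(-6) = (68517/19)*(-6) = -411102/19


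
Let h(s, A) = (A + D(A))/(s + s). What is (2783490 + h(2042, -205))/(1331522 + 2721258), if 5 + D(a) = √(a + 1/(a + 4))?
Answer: 1136777295/1655155352 + I*√8282406/3326862257520 ≈ 0.68681 + 8.6505e-10*I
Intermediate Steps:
D(a) = -5 + √(a + 1/(4 + a)) (D(a) = -5 + √(a + 1/(a + 4)) = -5 + √(a + 1/(4 + a)))
h(s, A) = (-5 + A + √((1 + A*(4 + A))/(4 + A)))/(2*s) (h(s, A) = (A + (-5 + √((1 + A*(4 + A))/(4 + A))))/(s + s) = (-5 + A + √((1 + A*(4 + A))/(4 + A)))/((2*s)) = (-5 + A + √((1 + A*(4 + A))/(4 + A)))*(1/(2*s)) = (-5 + A + √((1 + A*(4 + A))/(4 + A)))/(2*s))
(2783490 + h(2042, -205))/(1331522 + 2721258) = (2783490 + (½)*(-5 - 205 + √((1 - 205*(4 - 205))/(4 - 205)))/2042)/(1331522 + 2721258) = (2783490 + (½)*(1/2042)*(-5 - 205 + √((1 - 205*(-201))/(-201))))/4052780 = (2783490 + (½)*(1/2042)*(-5 - 205 + √(-(1 + 41205)/201)))*(1/4052780) = (2783490 + (½)*(1/2042)*(-5 - 205 + √(-1/201*41206)))*(1/4052780) = (2783490 + (½)*(1/2042)*(-5 - 205 + √(-41206/201)))*(1/4052780) = (2783490 + (½)*(1/2042)*(-5 - 205 + I*√8282406/201))*(1/4052780) = (2783490 + (½)*(1/2042)*(-210 + I*√8282406/201))*(1/4052780) = (2783490 + (-105/2042 + I*√8282406/820884))*(1/4052780) = (5683886475/2042 + I*√8282406/820884)*(1/4052780) = 1136777295/1655155352 + I*√8282406/3326862257520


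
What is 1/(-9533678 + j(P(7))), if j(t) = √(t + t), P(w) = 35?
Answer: -680977/6492215443401 - √70/90891016207614 ≈ -1.0489e-7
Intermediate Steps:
j(t) = √2*√t (j(t) = √(2*t) = √2*√t)
1/(-9533678 + j(P(7))) = 1/(-9533678 + √2*√35) = 1/(-9533678 + √70)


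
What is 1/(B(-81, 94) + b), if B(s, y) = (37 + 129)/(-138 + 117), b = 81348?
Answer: 21/1708142 ≈ 1.2294e-5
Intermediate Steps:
B(s, y) = -166/21 (B(s, y) = 166/(-21) = 166*(-1/21) = -166/21)
1/(B(-81, 94) + b) = 1/(-166/21 + 81348) = 1/(1708142/21) = 21/1708142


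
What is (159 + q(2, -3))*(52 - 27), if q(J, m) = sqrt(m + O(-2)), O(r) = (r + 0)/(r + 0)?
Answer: 3975 + 25*I*sqrt(2) ≈ 3975.0 + 35.355*I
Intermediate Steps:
O(r) = 1 (O(r) = r/r = 1)
q(J, m) = sqrt(1 + m) (q(J, m) = sqrt(m + 1) = sqrt(1 + m))
(159 + q(2, -3))*(52 - 27) = (159 + sqrt(1 - 3))*(52 - 27) = (159 + sqrt(-2))*25 = (159 + I*sqrt(2))*25 = 3975 + 25*I*sqrt(2)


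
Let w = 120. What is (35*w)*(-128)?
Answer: -537600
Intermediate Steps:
(35*w)*(-128) = (35*120)*(-128) = 4200*(-128) = -537600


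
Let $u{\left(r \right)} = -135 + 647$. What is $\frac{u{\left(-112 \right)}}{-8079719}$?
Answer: $- \frac{512}{8079719} \approx -6.3369 \cdot 10^{-5}$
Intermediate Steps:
$u{\left(r \right)} = 512$
$\frac{u{\left(-112 \right)}}{-8079719} = \frac{512}{-8079719} = 512 \left(- \frac{1}{8079719}\right) = - \frac{512}{8079719}$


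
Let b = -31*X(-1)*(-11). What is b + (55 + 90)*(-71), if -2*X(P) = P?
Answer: -20249/2 ≈ -10125.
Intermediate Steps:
X(P) = -P/2
b = 341/2 (b = -(-31)*(-1)/2*(-11) = -31*1/2*(-11) = -31/2*(-11) = 341/2 ≈ 170.50)
b + (55 + 90)*(-71) = 341/2 + (55 + 90)*(-71) = 341/2 + 145*(-71) = 341/2 - 10295 = -20249/2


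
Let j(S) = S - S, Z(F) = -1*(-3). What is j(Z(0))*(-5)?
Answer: 0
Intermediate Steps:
Z(F) = 3
j(S) = 0
j(Z(0))*(-5) = 0*(-5) = 0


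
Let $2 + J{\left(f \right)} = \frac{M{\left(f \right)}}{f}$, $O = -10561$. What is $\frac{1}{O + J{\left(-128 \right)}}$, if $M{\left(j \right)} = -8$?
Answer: $- \frac{16}{169007} \approx -9.4671 \cdot 10^{-5}$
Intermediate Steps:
$J{\left(f \right)} = -2 - \frac{8}{f}$
$\frac{1}{O + J{\left(-128 \right)}} = \frac{1}{-10561 - \left(2 + \frac{8}{-128}\right)} = \frac{1}{-10561 - \frac{31}{16}} = \frac{1}{- \frac{169007}{16}} = - \frac{16}{169007}$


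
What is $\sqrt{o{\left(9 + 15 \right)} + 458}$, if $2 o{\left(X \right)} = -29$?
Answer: $\frac{\sqrt{1774}}{2} \approx 21.059$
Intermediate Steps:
$o{\left(X \right)} = - \frac{29}{2}$ ($o{\left(X \right)} = \frac{1}{2} \left(-29\right) = - \frac{29}{2}$)
$\sqrt{o{\left(9 + 15 \right)} + 458} = \sqrt{- \frac{29}{2} + 458} = \sqrt{\frac{887}{2}} = \frac{\sqrt{1774}}{2}$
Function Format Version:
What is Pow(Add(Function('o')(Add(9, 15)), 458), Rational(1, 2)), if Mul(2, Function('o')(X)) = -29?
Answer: Mul(Rational(1, 2), Pow(1774, Rational(1, 2))) ≈ 21.059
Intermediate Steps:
Function('o')(X) = Rational(-29, 2) (Function('o')(X) = Mul(Rational(1, 2), -29) = Rational(-29, 2))
Pow(Add(Function('o')(Add(9, 15)), 458), Rational(1, 2)) = Pow(Add(Rational(-29, 2), 458), Rational(1, 2)) = Pow(Rational(887, 2), Rational(1, 2)) = Mul(Rational(1, 2), Pow(1774, Rational(1, 2)))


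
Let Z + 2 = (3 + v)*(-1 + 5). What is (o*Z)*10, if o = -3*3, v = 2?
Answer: -1620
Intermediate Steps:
Z = 18 (Z = -2 + (3 + 2)*(-1 + 5) = -2 + 5*4 = -2 + 20 = 18)
o = -9
(o*Z)*10 = -9*18*10 = -162*10 = -1620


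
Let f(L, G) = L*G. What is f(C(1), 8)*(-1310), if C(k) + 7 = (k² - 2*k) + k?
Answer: 73360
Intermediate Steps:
C(k) = -7 + k² - k (C(k) = -7 + ((k² - 2*k) + k) = -7 + (k² - k) = -7 + k² - k)
f(L, G) = G*L
f(C(1), 8)*(-1310) = (8*(-7 + 1² - 1*1))*(-1310) = (8*(-7 + 1 - 1))*(-1310) = (8*(-7))*(-1310) = -56*(-1310) = 73360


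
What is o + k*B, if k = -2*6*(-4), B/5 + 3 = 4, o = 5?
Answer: 245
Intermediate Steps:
B = 5 (B = -15 + 5*4 = -15 + 20 = 5)
k = 48 (k = -12*(-4) = 48)
o + k*B = 5 + 48*5 = 5 + 240 = 245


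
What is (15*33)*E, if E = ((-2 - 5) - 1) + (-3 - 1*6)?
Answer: -8415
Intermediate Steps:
E = -17 (E = (-7 - 1) + (-3 - 6) = -8 - 9 = -17)
(15*33)*E = (15*33)*(-17) = 495*(-17) = -8415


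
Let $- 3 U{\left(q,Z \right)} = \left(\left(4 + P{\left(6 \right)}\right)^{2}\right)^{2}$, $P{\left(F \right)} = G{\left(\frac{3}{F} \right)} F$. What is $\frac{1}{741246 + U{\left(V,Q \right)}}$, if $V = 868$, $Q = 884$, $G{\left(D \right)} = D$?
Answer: $\frac{3}{2221337} \approx 1.3505 \cdot 10^{-6}$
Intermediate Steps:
$P{\left(F \right)} = 3$ ($P{\left(F \right)} = \frac{3}{F} F = 3$)
$U{\left(q,Z \right)} = - \frac{2401}{3}$ ($U{\left(q,Z \right)} = - \frac{\left(\left(4 + 3\right)^{2}\right)^{2}}{3} = - \frac{\left(7^{2}\right)^{2}}{3} = - \frac{49^{2}}{3} = \left(- \frac{1}{3}\right) 2401 = - \frac{2401}{3}$)
$\frac{1}{741246 + U{\left(V,Q \right)}} = \frac{1}{741246 - \frac{2401}{3}} = \frac{1}{\frac{2221337}{3}} = \frac{3}{2221337}$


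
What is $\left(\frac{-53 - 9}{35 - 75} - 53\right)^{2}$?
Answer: $\frac{1058841}{400} \approx 2647.1$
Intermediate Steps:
$\left(\frac{-53 - 9}{35 - 75} - 53\right)^{2} = \left(- \frac{62}{-40} - 53\right)^{2} = \left(\left(-62\right) \left(- \frac{1}{40}\right) - 53\right)^{2} = \left(\frac{31}{20} - 53\right)^{2} = \left(- \frac{1029}{20}\right)^{2} = \frac{1058841}{400}$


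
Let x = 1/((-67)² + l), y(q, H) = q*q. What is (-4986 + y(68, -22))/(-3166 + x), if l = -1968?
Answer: 912602/7981485 ≈ 0.11434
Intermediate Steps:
y(q, H) = q²
x = 1/2521 (x = 1/((-67)² - 1968) = 1/(4489 - 1968) = 1/2521 ≈ 0.00039667)
(-4986 + y(68, -22))/(-3166 + x) = (-4986 + 68²)/(-3166 + 1/2521) = (-4986 + 4624)/(-7981485/2521) = -362*(-2521/7981485) = 912602/7981485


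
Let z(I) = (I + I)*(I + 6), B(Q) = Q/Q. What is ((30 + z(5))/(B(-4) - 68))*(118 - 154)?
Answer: 5040/67 ≈ 75.224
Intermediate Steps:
B(Q) = 1
z(I) = 2*I*(6 + I) (z(I) = (2*I)*(6 + I) = 2*I*(6 + I))
((30 + z(5))/(B(-4) - 68))*(118 - 154) = ((30 + 2*5*(6 + 5))/(1 - 68))*(118 - 154) = ((30 + 2*5*11)/(-67))*(-36) = ((30 + 110)*(-1/67))*(-36) = (140*(-1/67))*(-36) = -140/67*(-36) = 5040/67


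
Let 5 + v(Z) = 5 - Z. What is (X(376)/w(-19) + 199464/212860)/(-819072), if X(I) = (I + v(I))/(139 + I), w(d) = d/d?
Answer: -8311/7264486080 ≈ -1.1441e-6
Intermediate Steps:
v(Z) = -Z (v(Z) = -5 + (5 - Z) = -Z)
w(d) = 1
X(I) = 0 (X(I) = (I - I)/(139 + I) = 0/(139 + I) = 0)
(X(376)/w(-19) + 199464/212860)/(-819072) = (0/1 + 199464/212860)/(-819072) = (0*1 + 199464*(1/212860))*(-1/819072) = (0 + 49866/53215)*(-1/819072) = (49866/53215)*(-1/819072) = -8311/7264486080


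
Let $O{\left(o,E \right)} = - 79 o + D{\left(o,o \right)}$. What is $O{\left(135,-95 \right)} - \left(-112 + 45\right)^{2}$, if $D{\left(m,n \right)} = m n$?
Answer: $3071$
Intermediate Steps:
$O{\left(o,E \right)} = o^{2} - 79 o$ ($O{\left(o,E \right)} = - 79 o + o o = - 79 o + o^{2} = o^{2} - 79 o$)
$O{\left(135,-95 \right)} - \left(-112 + 45\right)^{2} = 135 \left(-79 + 135\right) - \left(-112 + 45\right)^{2} = 135 \cdot 56 - \left(-67\right)^{2} = 7560 - 4489 = 3071$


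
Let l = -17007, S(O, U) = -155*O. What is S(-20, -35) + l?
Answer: -13907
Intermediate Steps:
S(-20, -35) + l = -155*(-20) - 17007 = 3100 - 17007 = -13907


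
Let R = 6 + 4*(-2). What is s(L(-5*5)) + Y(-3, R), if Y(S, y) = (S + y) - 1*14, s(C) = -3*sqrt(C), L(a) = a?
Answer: -19 - 15*I ≈ -19.0 - 15.0*I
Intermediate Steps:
R = -2 (R = 6 - 8 = -2)
Y(S, y) = -14 + S + y (Y(S, y) = (S + y) - 14 = -14 + S + y)
s(L(-5*5)) + Y(-3, R) = -3*5*I + (-14 - 3 - 2) = -15*I - 19 = -19 - 15*I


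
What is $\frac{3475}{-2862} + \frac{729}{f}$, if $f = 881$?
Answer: $- \frac{975077}{2521422} \approx -0.38672$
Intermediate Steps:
$\frac{3475}{-2862} + \frac{729}{f} = \frac{3475}{-2862} + \frac{729}{881} = 3475 \left(- \frac{1}{2862}\right) + 729 \cdot \frac{1}{881} = - \frac{3475}{2862} + \frac{729}{881} = - \frac{975077}{2521422}$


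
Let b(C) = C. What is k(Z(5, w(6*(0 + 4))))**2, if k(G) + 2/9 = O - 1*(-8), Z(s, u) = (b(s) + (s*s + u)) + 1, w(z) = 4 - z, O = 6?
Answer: 15376/81 ≈ 189.83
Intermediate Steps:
Z(s, u) = 1 + s + u + s**2 (Z(s, u) = (s + (s*s + u)) + 1 = (s + (s**2 + u)) + 1 = (s + (u + s**2)) + 1 = (s + u + s**2) + 1 = 1 + s + u + s**2)
k(G) = 124/9 (k(G) = -2/9 + (6 - 1*(-8)) = -2/9 + (6 + 8) = -2/9 + 14 = 124/9)
k(Z(5, w(6*(0 + 4))))**2 = (124/9)**2 = 15376/81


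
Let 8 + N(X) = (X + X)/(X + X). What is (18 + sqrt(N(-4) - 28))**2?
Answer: (18 + I*sqrt(35))**2 ≈ 289.0 + 212.98*I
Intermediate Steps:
N(X) = -7 (N(X) = -8 + (X + X)/(X + X) = -8 + (2*X)/((2*X)) = -8 + (2*X)*(1/(2*X)) = -8 + 1 = -7)
(18 + sqrt(N(-4) - 28))**2 = (18 + sqrt(-7 - 28))**2 = (18 + sqrt(-35))**2 = (18 + I*sqrt(35))**2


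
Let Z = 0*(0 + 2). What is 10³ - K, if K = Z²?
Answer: 1000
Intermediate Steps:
Z = 0 (Z = 0*2 = 0)
K = 0 (K = 0² = 0)
10³ - K = 10³ - 1*0 = 1000 + 0 = 1000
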